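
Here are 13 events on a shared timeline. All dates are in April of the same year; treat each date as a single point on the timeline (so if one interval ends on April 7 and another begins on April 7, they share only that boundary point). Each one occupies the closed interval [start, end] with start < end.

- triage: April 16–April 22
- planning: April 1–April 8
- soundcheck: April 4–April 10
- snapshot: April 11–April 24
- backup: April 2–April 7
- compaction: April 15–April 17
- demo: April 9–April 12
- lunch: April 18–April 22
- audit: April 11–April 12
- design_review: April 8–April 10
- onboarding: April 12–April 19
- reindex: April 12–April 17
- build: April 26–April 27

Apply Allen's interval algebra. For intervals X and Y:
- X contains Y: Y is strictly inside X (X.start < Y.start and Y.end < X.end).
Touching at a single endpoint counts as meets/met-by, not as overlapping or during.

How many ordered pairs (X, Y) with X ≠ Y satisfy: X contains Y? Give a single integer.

7

Checking all 156 ordered pairs for relation 'contains'; matching pairs in alphabetical order:
(onboarding, compaction): onboarding contains compaction ✓
(planning, backup): planning contains backup ✓
(snapshot, compaction): snapshot contains compaction ✓
(snapshot, lunch): snapshot contains lunch ✓
(snapshot, onboarding): snapshot contains onboarding ✓
(snapshot, reindex): snapshot contains reindex ✓
(snapshot, triage): snapshot contains triage ✓
Count: 7.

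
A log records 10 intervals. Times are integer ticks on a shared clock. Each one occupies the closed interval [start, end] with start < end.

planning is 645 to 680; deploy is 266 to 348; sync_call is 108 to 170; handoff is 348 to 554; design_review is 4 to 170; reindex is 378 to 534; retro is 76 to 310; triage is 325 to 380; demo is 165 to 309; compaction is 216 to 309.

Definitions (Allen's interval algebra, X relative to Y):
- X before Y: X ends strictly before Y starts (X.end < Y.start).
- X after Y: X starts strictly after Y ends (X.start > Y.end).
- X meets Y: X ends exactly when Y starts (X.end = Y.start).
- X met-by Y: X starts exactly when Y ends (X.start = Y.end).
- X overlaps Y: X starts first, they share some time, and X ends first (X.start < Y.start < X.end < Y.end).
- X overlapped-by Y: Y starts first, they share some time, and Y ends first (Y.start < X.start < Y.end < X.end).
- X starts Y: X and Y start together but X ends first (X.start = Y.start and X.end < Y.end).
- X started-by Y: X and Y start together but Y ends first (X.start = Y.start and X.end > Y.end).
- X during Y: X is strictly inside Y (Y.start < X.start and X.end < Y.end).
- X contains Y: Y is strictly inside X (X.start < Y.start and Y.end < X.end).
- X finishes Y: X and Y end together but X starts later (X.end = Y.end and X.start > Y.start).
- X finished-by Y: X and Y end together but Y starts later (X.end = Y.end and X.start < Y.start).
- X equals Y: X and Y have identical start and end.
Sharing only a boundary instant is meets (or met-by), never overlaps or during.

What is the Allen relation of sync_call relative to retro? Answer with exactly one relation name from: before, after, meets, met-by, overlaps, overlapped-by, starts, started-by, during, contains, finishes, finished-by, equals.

sync_call = [108, 170]; retro = [76, 310].
Compare endpoints: sync_call.start > retro.start, sync_call.start < retro.end, sync_call.end > retro.start, sync_call.end < retro.end.
That pattern is 'during'.

during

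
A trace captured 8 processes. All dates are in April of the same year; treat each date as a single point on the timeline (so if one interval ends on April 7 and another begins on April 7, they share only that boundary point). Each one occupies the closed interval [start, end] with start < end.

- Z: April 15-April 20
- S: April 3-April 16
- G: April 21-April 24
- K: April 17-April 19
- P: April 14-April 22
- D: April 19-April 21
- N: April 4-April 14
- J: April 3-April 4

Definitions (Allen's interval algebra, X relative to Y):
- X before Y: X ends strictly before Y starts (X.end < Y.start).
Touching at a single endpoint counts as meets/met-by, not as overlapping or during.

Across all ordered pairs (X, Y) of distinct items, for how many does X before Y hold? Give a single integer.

14

Checking all 56 ordered pairs for relation 'before'; matching pairs in alphabetical order:
(J, D): J before D ✓
(J, G): J before G ✓
(J, K): J before K ✓
(J, P): J before P ✓
(J, Z): J before Z ✓
(K, G): K before G ✓
(N, D): N before D ✓
(N, G): N before G ✓
(N, K): N before K ✓
(N, Z): N before Z ✓
(S, D): S before D ✓
(S, G): S before G ✓
(S, K): S before K ✓
(Z, G): Z before G ✓
Count: 14.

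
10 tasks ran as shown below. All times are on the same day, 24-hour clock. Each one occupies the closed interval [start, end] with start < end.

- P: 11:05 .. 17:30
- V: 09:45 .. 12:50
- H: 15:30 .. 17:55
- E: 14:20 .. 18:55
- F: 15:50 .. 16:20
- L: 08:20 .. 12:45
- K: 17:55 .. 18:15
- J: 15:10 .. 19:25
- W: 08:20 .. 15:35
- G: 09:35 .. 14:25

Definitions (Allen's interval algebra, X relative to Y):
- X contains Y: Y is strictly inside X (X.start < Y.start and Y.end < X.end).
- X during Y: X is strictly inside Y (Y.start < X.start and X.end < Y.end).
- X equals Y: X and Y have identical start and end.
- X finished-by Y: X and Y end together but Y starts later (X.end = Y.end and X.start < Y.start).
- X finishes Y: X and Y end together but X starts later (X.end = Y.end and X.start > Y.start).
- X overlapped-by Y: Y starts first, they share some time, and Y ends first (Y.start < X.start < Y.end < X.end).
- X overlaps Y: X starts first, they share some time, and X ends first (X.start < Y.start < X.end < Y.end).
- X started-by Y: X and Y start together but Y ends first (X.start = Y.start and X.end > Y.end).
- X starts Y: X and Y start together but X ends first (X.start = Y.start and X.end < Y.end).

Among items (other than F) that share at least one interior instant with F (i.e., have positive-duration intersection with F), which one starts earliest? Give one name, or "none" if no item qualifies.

P

Target F = [15:50, 16:20].
E [14:20, 18:55] → contains → candidate.
G [09:35, 14:25] → before → excluded.
H [15:30, 17:55] → contains → candidate.
J [15:10, 19:25] → contains → candidate.
K [17:55, 18:15] → after → excluded.
L [08:20, 12:45] → before → excluded.
P [11:05, 17:30] → contains → candidate.
V [09:45, 12:50] → before → excluded.
W [08:20, 15:35] → before → excluded.
Among candidates, earliest start is 11:05 → P.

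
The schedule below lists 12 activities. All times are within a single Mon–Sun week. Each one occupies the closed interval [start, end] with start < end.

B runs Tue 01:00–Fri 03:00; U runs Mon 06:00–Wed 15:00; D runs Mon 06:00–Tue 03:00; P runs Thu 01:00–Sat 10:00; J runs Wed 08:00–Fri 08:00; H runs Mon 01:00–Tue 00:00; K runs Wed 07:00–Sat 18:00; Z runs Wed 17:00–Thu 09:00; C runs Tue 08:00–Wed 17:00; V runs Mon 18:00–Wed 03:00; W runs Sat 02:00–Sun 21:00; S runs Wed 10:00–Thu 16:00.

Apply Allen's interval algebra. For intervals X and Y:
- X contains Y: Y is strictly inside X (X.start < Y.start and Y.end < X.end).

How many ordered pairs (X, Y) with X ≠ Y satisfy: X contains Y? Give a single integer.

11

Checking all 132 ordered pairs for relation 'contains'; matching pairs in alphabetical order:
(B, C): B contains C ✓
(B, S): B contains S ✓
(B, Z): B contains Z ✓
(J, S): J contains S ✓
(J, Z): J contains Z ✓
(K, J): K contains J ✓
(K, P): K contains P ✓
(K, S): K contains S ✓
(K, Z): K contains Z ✓
(S, Z): S contains Z ✓
(U, V): U contains V ✓
Count: 11.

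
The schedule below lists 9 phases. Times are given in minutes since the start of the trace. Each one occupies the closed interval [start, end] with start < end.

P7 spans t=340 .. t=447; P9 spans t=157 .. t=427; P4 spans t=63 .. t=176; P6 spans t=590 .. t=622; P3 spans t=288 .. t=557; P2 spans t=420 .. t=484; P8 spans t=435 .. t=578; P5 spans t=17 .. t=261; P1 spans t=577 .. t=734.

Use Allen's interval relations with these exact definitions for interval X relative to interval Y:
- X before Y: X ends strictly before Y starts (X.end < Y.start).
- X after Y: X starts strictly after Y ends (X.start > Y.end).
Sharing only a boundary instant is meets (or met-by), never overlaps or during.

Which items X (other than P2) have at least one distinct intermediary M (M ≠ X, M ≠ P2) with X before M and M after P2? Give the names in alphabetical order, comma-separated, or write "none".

P3, P4, P5, P7, P8, P9

Target P2 = [t=420, t=484].
Intermediaries M with M after P2: P1, P6.
Via P1 — items with X before P1: P3, P4, P5, P7, P9.
Via P6 — items with X before P6: P3, P4, P5, P7, P8, P9.
Union: P3, P4, P5, P7, P8, P9.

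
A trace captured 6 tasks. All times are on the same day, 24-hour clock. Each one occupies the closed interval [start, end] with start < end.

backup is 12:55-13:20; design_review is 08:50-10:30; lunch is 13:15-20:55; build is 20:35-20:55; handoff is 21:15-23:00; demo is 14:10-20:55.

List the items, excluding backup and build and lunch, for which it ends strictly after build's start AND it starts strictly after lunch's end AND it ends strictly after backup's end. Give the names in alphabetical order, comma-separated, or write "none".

handoff

Conditions: its end is strictly after build's start (X.end > 20:35) AND its start is strictly after lunch's end (X.start > 20:55) AND its end is strictly after backup's end (X.end > 13:20).
demo: end 20:55 > 20:35? ✓; start 14:10 > 20:55? ✗; end 20:55 > 13:20? ✓ → no.
design_review: end 10:30 > 20:35? ✗; start 08:50 > 20:55? ✗; end 10:30 > 13:20? ✗ → no.
handoff: end 23:00 > 20:35? ✓; start 21:15 > 20:55? ✓; end 23:00 > 13:20? ✓ → yes.
Result: handoff.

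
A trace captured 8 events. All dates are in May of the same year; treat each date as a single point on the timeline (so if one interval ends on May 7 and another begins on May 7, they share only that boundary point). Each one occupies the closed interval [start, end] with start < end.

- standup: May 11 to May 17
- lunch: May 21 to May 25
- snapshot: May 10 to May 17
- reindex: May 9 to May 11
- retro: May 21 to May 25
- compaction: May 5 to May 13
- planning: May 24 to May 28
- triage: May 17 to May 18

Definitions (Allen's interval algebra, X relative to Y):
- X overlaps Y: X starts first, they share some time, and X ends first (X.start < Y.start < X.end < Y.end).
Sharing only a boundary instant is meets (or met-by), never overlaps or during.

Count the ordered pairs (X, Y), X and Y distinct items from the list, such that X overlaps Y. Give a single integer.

5

Checking all 56 ordered pairs for relation 'overlaps'; matching pairs in alphabetical order:
(compaction, snapshot): compaction overlaps snapshot ✓
(compaction, standup): compaction overlaps standup ✓
(lunch, planning): lunch overlaps planning ✓
(reindex, snapshot): reindex overlaps snapshot ✓
(retro, planning): retro overlaps planning ✓
Count: 5.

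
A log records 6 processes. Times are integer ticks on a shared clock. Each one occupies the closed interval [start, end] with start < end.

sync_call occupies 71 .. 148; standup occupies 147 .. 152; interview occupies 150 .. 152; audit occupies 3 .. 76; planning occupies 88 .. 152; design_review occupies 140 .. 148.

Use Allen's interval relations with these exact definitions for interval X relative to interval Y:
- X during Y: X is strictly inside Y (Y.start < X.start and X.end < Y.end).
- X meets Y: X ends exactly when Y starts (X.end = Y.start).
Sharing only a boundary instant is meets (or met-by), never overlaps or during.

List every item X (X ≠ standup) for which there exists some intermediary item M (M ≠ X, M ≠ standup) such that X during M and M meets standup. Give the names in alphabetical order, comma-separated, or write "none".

Target standup = [147, 152].
Intermediaries M with M meets standup: none.
Union: none.

none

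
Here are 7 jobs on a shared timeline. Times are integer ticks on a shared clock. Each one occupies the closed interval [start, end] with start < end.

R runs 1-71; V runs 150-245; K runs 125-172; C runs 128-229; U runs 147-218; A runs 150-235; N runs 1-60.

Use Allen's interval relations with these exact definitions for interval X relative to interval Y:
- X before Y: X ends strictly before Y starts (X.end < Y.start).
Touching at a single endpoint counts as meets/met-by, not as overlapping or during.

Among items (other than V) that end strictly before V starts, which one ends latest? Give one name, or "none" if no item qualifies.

R

Target V = [150, 245].
A [150, 235] → starts → excluded.
C [128, 229] → overlaps → excluded.
K [125, 172] → overlaps → excluded.
N [1, 60] → before → candidate.
R [1, 71] → before → candidate.
U [147, 218] → overlaps → excluded.
Among candidates, latest end is 71 → R.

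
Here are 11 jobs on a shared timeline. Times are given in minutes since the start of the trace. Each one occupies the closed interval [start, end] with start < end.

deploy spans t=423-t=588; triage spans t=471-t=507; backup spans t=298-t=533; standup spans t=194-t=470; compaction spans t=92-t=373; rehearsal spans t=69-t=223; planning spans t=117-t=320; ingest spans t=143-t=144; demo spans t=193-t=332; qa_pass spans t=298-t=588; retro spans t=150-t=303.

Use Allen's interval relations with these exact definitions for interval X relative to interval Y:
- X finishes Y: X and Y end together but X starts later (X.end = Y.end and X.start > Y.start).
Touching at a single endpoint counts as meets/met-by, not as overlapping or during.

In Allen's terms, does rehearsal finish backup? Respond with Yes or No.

rehearsal = [t=69, t=223], backup = [t=298, t=533].
Actual relation of rehearsal to backup: before.
Asked whether 'finishes' holds → No.

No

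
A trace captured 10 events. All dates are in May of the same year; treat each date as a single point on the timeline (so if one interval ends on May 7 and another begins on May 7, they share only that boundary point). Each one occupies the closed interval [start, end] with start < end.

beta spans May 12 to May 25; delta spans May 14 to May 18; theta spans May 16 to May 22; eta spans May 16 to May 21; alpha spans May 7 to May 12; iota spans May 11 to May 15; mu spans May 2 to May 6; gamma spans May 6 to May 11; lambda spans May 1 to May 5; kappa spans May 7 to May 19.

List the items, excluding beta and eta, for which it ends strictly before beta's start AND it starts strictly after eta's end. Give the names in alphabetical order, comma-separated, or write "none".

Conditions: its end is strictly before beta's start (X.end < May 12) AND its start is strictly after eta's end (X.start > May 21).
alpha: end May 12 < May 12? ✗; start May 7 > May 21? ✗ → no.
delta: end May 18 < May 12? ✗; start May 14 > May 21? ✗ → no.
gamma: end May 11 < May 12? ✓; start May 6 > May 21? ✗ → no.
iota: end May 15 < May 12? ✗; start May 11 > May 21? ✗ → no.
kappa: end May 19 < May 12? ✗; start May 7 > May 21? ✗ → no.
lambda: end May 5 < May 12? ✓; start May 1 > May 21? ✗ → no.
mu: end May 6 < May 12? ✓; start May 2 > May 21? ✗ → no.
theta: end May 22 < May 12? ✗; start May 16 > May 21? ✗ → no.
Result: none.

none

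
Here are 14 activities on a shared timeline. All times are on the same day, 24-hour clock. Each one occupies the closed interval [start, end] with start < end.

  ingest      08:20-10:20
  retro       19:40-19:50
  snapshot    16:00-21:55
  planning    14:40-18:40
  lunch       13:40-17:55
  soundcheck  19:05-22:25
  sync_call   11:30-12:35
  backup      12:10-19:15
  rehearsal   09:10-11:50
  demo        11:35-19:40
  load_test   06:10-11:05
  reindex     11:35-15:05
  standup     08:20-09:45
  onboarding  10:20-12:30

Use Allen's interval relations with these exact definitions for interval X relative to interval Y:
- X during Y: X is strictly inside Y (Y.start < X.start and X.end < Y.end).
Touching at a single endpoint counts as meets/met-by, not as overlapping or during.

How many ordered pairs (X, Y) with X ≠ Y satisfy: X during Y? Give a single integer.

Checking all 182 ordered pairs for relation 'during'; matching pairs in alphabetical order:
(backup, demo): backup during demo ✓
(ingest, load_test): ingest during load_test ✓
(lunch, backup): lunch during backup ✓
(lunch, demo): lunch during demo ✓
(planning, backup): planning during backup ✓
(planning, demo): planning during demo ✓
(retro, snapshot): retro during snapshot ✓
(retro, soundcheck): retro during soundcheck ✓
(standup, load_test): standup during load_test ✓
Count: 9.

9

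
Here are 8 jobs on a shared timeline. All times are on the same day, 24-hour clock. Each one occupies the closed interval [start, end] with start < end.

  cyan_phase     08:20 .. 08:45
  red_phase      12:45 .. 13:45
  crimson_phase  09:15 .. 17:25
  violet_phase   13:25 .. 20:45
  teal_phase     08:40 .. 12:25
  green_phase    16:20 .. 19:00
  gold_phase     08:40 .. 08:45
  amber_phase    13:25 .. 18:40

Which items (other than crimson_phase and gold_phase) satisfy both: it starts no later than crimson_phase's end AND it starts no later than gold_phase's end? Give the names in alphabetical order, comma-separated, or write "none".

cyan_phase, teal_phase

Conditions: its start is no later than crimson_phase's end (X.start <= 17:25) AND its start is no later than gold_phase's end (X.start <= 08:45).
amber_phase: start 13:25 <= 17:25? ✓; start 13:25 <= 08:45? ✗ → no.
cyan_phase: start 08:20 <= 17:25? ✓; start 08:20 <= 08:45? ✓ → yes.
green_phase: start 16:20 <= 17:25? ✓; start 16:20 <= 08:45? ✗ → no.
red_phase: start 12:45 <= 17:25? ✓; start 12:45 <= 08:45? ✗ → no.
teal_phase: start 08:40 <= 17:25? ✓; start 08:40 <= 08:45? ✓ → yes.
violet_phase: start 13:25 <= 17:25? ✓; start 13:25 <= 08:45? ✗ → no.
Result: cyan_phase, teal_phase.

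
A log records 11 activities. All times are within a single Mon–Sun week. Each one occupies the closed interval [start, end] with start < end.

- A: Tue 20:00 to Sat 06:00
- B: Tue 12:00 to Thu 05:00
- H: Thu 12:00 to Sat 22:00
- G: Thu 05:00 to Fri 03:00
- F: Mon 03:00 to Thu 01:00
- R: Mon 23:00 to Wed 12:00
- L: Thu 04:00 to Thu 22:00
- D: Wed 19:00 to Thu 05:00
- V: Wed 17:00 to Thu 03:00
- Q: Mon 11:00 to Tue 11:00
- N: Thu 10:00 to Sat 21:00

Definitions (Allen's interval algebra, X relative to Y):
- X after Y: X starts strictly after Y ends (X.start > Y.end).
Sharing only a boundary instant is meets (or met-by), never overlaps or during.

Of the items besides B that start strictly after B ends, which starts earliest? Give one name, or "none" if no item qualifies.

Target B = [Tue 12:00, Thu 05:00].
A [Tue 20:00, Sat 06:00] → overlapped-by → excluded.
D [Wed 19:00, Thu 05:00] → finishes → excluded.
F [Mon 03:00, Thu 01:00] → overlaps → excluded.
G [Thu 05:00, Fri 03:00] → met-by → excluded.
H [Thu 12:00, Sat 22:00] → after → candidate.
L [Thu 04:00, Thu 22:00] → overlapped-by → excluded.
N [Thu 10:00, Sat 21:00] → after → candidate.
Q [Mon 11:00, Tue 11:00] → before → excluded.
R [Mon 23:00, Wed 12:00] → overlaps → excluded.
V [Wed 17:00, Thu 03:00] → during → excluded.
Among candidates, earliest start is Thu 10:00 → N.

N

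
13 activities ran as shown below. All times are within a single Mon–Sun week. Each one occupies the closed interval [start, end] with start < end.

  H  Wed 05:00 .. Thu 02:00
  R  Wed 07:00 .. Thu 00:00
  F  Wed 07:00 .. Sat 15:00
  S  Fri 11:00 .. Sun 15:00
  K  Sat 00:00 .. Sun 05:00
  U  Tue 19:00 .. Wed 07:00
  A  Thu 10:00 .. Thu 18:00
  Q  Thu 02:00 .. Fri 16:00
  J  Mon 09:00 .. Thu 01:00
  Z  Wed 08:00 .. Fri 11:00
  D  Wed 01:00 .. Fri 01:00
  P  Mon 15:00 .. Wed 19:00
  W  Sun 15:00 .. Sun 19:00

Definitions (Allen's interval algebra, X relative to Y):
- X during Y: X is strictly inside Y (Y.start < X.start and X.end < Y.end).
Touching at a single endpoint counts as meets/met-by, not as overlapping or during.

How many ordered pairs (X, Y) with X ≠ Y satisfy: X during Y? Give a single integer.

Checking all 156 ordered pairs for relation 'during'; matching pairs in alphabetical order:
(A, D): A during D ✓
(A, F): A during F ✓
(A, Q): A during Q ✓
(A, Z): A during Z ✓
(H, D): H during D ✓
(K, S): K during S ✓
(P, J): P during J ✓
(Q, F): Q during F ✓
(R, D): R during D ✓
(R, H): R during H ✓
(R, J): R during J ✓
(U, J): U during J ✓
(U, P): U during P ✓
(Z, F): Z during F ✓
Count: 14.

14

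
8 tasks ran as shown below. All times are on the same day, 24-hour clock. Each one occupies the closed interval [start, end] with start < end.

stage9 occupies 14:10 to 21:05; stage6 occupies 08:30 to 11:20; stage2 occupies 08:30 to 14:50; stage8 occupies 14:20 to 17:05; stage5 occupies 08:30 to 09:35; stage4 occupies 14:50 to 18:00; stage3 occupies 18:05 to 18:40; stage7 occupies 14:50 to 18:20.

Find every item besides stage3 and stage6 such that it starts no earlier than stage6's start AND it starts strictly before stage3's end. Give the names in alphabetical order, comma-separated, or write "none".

stage2, stage4, stage5, stage7, stage8, stage9

Conditions: its start is no earlier than stage6's start (X.start >= 08:30) AND its start is strictly before stage3's end (X.start < 18:40).
stage2: start 08:30 >= 08:30? ✓; start 08:30 < 18:40? ✓ → yes.
stage4: start 14:50 >= 08:30? ✓; start 14:50 < 18:40? ✓ → yes.
stage5: start 08:30 >= 08:30? ✓; start 08:30 < 18:40? ✓ → yes.
stage7: start 14:50 >= 08:30? ✓; start 14:50 < 18:40? ✓ → yes.
stage8: start 14:20 >= 08:30? ✓; start 14:20 < 18:40? ✓ → yes.
stage9: start 14:10 >= 08:30? ✓; start 14:10 < 18:40? ✓ → yes.
Result: stage2, stage4, stage5, stage7, stage8, stage9.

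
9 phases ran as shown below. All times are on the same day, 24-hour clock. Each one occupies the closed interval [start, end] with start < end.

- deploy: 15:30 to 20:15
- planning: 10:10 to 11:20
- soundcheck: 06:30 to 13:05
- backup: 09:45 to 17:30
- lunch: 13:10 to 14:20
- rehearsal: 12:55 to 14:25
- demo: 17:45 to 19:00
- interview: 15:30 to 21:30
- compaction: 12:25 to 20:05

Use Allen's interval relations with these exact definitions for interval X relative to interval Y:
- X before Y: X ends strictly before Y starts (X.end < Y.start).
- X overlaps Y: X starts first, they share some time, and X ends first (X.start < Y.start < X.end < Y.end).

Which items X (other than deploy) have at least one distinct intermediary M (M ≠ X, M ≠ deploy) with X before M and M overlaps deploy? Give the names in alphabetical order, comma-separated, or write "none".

Target deploy = [15:30, 20:15].
Intermediaries M with M overlaps deploy: backup, compaction.
Via backup — items with X before backup: none.
Via compaction — items with X before compaction: planning.
Union: planning.

planning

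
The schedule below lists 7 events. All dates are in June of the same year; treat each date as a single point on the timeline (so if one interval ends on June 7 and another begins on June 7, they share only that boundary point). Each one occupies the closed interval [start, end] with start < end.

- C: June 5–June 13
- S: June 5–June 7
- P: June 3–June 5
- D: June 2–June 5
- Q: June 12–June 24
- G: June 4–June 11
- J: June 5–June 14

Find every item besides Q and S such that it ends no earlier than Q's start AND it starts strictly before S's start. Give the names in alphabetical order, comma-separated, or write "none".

none

Conditions: its end is no earlier than Q's start (X.end >= June 12) AND its start is strictly before S's start (X.start < June 5).
C: end June 13 >= June 12? ✓; start June 5 < June 5? ✗ → no.
D: end June 5 >= June 12? ✗; start June 2 < June 5? ✓ → no.
G: end June 11 >= June 12? ✗; start June 4 < June 5? ✓ → no.
J: end June 14 >= June 12? ✓; start June 5 < June 5? ✗ → no.
P: end June 5 >= June 12? ✗; start June 3 < June 5? ✓ → no.
Result: none.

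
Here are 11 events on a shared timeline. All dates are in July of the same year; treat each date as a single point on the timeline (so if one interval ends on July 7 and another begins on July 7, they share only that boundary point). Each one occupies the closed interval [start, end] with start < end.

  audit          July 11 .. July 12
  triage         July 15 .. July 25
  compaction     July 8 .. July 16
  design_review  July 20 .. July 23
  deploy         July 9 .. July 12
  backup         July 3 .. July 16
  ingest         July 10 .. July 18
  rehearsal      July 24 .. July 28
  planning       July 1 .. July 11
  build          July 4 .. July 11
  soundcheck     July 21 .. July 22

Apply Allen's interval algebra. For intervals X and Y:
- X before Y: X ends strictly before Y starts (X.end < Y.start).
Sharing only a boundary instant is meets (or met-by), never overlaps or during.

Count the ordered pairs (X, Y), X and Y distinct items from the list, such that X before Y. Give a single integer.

27

Checking all 110 ordered pairs for relation 'before'; matching pairs in alphabetical order:
(audit, design_review): audit before design_review ✓
(audit, rehearsal): audit before rehearsal ✓
(audit, soundcheck): audit before soundcheck ✓
(audit, triage): audit before triage ✓
(backup, design_review): backup before design_review ✓
(backup, rehearsal): backup before rehearsal ✓
(backup, soundcheck): backup before soundcheck ✓
(build, design_review): build before design_review ✓
(build, rehearsal): build before rehearsal ✓
(build, soundcheck): build before soundcheck ✓
(build, triage): build before triage ✓
(compaction, design_review): compaction before design_review ✓
(compaction, rehearsal): compaction before rehearsal ✓
(compaction, soundcheck): compaction before soundcheck ✓
(deploy, design_review): deploy before design_review ✓
(deploy, rehearsal): deploy before rehearsal ✓
(deploy, soundcheck): deploy before soundcheck ✓
(deploy, triage): deploy before triage ✓
(design_review, rehearsal): design_review before rehearsal ✓
(ingest, design_review): ingest before design_review ✓
(ingest, rehearsal): ingest before rehearsal ✓
(ingest, soundcheck): ingest before soundcheck ✓
(planning, design_review): planning before design_review ✓
(planning, rehearsal): planning before rehearsal ✓
... plus 3 further pairs not listed.
Count: 27.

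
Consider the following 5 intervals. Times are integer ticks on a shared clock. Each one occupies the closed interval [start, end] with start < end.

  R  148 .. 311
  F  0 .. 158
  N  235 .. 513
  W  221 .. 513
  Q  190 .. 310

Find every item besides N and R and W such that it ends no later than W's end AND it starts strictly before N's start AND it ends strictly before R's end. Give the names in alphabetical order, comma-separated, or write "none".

F, Q

Conditions: its end is no later than W's end (X.end <= 513) AND its start is strictly before N's start (X.start < 235) AND its end is strictly before R's end (X.end < 311).
F: end 158 <= 513? ✓; start 0 < 235? ✓; end 158 < 311? ✓ → yes.
Q: end 310 <= 513? ✓; start 190 < 235? ✓; end 310 < 311? ✓ → yes.
Result: F, Q.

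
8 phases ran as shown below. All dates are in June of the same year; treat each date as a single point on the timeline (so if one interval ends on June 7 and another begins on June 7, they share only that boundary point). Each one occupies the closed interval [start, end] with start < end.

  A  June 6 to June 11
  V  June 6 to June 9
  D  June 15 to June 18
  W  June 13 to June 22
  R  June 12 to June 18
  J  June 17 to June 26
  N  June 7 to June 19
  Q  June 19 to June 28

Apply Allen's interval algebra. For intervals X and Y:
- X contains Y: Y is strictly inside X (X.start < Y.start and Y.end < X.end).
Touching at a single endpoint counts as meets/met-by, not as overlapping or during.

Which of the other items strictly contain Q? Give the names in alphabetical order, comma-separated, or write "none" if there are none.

Target Q = [June 19, June 28].
A [June 6, June 11] → before → no.
D [June 15, June 18] → before → no.
J [June 17, June 26] → overlaps → no.
N [June 7, June 19] → meets → no.
R [June 12, June 18] → before → no.
V [June 6, June 9] → before → no.
W [June 13, June 22] → overlaps → no.
Result: none.

none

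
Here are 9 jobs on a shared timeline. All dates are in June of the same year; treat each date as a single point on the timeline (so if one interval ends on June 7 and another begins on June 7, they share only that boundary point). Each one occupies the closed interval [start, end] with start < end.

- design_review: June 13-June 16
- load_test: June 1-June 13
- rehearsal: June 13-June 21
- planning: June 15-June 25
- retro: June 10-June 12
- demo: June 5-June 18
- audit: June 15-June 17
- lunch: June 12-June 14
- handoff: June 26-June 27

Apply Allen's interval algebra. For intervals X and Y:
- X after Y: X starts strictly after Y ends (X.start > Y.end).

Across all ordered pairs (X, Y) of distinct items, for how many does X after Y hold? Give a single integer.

16

Checking all 72 ordered pairs for relation 'after'; matching pairs in alphabetical order:
(audit, load_test): audit after load_test ✓
(audit, lunch): audit after lunch ✓
(audit, retro): audit after retro ✓
(design_review, retro): design_review after retro ✓
(handoff, audit): handoff after audit ✓
(handoff, demo): handoff after demo ✓
(handoff, design_review): handoff after design_review ✓
(handoff, load_test): handoff after load_test ✓
(handoff, lunch): handoff after lunch ✓
(handoff, planning): handoff after planning ✓
(handoff, rehearsal): handoff after rehearsal ✓
(handoff, retro): handoff after retro ✓
(planning, load_test): planning after load_test ✓
(planning, lunch): planning after lunch ✓
(planning, retro): planning after retro ✓
(rehearsal, retro): rehearsal after retro ✓
Count: 16.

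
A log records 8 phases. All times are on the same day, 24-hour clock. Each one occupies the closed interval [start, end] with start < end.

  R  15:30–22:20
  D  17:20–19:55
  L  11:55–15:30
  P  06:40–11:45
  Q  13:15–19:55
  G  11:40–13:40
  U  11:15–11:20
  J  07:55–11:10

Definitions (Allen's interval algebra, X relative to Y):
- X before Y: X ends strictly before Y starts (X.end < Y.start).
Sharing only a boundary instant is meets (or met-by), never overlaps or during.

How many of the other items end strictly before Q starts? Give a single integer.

Target Q = [13:15, 19:55].
D [17:20, 19:55] → finishes → no.
G [11:40, 13:40] → overlaps → no.
J [07:55, 11:10] → before → counts.
L [11:55, 15:30] → overlaps → no.
P [06:40, 11:45] → before → counts.
R [15:30, 22:20] → overlapped-by → no.
U [11:15, 11:20] → before → counts.
Total: 3.

3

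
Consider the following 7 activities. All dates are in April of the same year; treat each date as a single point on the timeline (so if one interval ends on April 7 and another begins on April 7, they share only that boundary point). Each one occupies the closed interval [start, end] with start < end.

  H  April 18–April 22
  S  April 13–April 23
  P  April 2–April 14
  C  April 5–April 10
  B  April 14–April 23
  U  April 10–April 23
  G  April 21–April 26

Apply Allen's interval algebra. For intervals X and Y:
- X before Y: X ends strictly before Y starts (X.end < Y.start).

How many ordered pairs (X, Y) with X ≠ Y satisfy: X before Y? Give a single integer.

6

Checking all 42 ordered pairs for relation 'before'; matching pairs in alphabetical order:
(C, B): C before B ✓
(C, G): C before G ✓
(C, H): C before H ✓
(C, S): C before S ✓
(P, G): P before G ✓
(P, H): P before H ✓
Count: 6.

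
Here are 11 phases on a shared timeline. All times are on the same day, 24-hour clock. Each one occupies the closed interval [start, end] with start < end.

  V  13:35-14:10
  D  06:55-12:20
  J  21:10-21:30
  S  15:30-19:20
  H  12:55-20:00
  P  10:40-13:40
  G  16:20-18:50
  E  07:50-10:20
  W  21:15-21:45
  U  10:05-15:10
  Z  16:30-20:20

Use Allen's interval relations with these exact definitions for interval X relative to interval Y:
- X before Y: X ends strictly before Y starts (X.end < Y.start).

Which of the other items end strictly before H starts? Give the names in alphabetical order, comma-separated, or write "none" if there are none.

Target H = [12:55, 20:00].
D [06:55, 12:20] → before → yes.
E [07:50, 10:20] → before → yes.
G [16:20, 18:50] → during → no.
J [21:10, 21:30] → after → no.
P [10:40, 13:40] → overlaps → no.
S [15:30, 19:20] → during → no.
U [10:05, 15:10] → overlaps → no.
V [13:35, 14:10] → during → no.
W [21:15, 21:45] → after → no.
Z [16:30, 20:20] → overlapped-by → no.
Result: D, E.

D, E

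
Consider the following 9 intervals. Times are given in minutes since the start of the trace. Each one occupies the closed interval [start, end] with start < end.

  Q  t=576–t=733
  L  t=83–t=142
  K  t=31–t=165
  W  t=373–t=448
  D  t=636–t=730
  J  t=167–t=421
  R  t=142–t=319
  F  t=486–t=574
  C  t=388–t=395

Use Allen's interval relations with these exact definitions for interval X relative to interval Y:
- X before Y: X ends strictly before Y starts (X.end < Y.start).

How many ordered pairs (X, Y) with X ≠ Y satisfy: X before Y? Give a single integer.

28

Checking all 72 ordered pairs for relation 'before'; matching pairs in alphabetical order:
(C, D): C before D ✓
(C, F): C before F ✓
(C, Q): C before Q ✓
(F, D): F before D ✓
(F, Q): F before Q ✓
(J, D): J before D ✓
(J, F): J before F ✓
(J, Q): J before Q ✓
(K, C): K before C ✓
(K, D): K before D ✓
(K, F): K before F ✓
(K, J): K before J ✓
(K, Q): K before Q ✓
(K, W): K before W ✓
(L, C): L before C ✓
(L, D): L before D ✓
(L, F): L before F ✓
(L, J): L before J ✓
(L, Q): L before Q ✓
(L, W): L before W ✓
(R, C): R before C ✓
(R, D): R before D ✓
(R, F): R before F ✓
(R, Q): R before Q ✓
... plus 4 further pairs not listed.
Count: 28.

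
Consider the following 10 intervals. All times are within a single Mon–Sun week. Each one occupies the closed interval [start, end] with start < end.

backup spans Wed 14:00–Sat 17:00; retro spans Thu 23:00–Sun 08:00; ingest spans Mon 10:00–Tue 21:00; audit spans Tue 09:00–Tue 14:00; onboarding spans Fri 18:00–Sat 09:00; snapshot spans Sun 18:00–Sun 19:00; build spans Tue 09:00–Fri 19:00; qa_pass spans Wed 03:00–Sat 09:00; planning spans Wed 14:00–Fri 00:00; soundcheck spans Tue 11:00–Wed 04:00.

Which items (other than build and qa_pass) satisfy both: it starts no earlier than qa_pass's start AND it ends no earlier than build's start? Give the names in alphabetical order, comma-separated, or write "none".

backup, onboarding, planning, retro, snapshot

Conditions: its start is no earlier than qa_pass's start (X.start >= Wed 03:00) AND its end is no earlier than build's start (X.end >= Tue 09:00).
audit: start Tue 09:00 >= Wed 03:00? ✗; end Tue 14:00 >= Tue 09:00? ✓ → no.
backup: start Wed 14:00 >= Wed 03:00? ✓; end Sat 17:00 >= Tue 09:00? ✓ → yes.
ingest: start Mon 10:00 >= Wed 03:00? ✗; end Tue 21:00 >= Tue 09:00? ✓ → no.
onboarding: start Fri 18:00 >= Wed 03:00? ✓; end Sat 09:00 >= Tue 09:00? ✓ → yes.
planning: start Wed 14:00 >= Wed 03:00? ✓; end Fri 00:00 >= Tue 09:00? ✓ → yes.
retro: start Thu 23:00 >= Wed 03:00? ✓; end Sun 08:00 >= Tue 09:00? ✓ → yes.
snapshot: start Sun 18:00 >= Wed 03:00? ✓; end Sun 19:00 >= Tue 09:00? ✓ → yes.
soundcheck: start Tue 11:00 >= Wed 03:00? ✗; end Wed 04:00 >= Tue 09:00? ✓ → no.
Result: backup, onboarding, planning, retro, snapshot.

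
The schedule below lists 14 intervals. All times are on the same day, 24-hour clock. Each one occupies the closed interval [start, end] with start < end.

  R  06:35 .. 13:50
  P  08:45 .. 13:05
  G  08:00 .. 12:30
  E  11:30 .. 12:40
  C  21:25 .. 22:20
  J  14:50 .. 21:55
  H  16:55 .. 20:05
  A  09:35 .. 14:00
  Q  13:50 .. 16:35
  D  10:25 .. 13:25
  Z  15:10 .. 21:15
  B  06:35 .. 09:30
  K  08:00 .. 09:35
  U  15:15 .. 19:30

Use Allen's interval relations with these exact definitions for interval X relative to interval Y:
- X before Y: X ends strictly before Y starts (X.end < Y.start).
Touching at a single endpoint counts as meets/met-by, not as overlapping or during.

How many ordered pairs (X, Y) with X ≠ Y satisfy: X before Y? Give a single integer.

Checking all 182 ordered pairs for relation 'before'; matching pairs in alphabetical order:
(A, C): A before C ✓
(A, H): A before H ✓
(A, J): A before J ✓
(A, U): A before U ✓
(A, Z): A before Z ✓
(B, A): B before A ✓
(B, C): B before C ✓
(B, D): B before D ✓
(B, E): B before E ✓
(B, H): B before H ✓
(B, J): B before J ✓
(B, Q): B before Q ✓
(B, U): B before U ✓
(B, Z): B before Z ✓
(D, C): D before C ✓
(D, H): D before H ✓
(D, J): D before J ✓
(D, Q): D before Q ✓
(D, U): D before U ✓
(D, Z): D before Z ✓
(E, C): E before C ✓
(E, H): E before H ✓
(E, J): E before J ✓
(E, Q): E before Q ✓
... plus 32 further pairs not listed.
Count: 56.

56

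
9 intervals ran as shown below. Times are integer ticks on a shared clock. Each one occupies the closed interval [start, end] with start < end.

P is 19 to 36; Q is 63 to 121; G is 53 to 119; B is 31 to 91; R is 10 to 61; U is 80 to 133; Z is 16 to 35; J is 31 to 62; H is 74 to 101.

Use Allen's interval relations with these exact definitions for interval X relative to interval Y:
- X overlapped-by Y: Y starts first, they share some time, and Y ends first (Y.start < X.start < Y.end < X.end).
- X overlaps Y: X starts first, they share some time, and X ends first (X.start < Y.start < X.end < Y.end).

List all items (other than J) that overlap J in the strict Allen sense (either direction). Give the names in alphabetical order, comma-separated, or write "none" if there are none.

G, P, R, Z

Target J = [31, 62].
B [31, 91] → started-by → no.
G [53, 119] → overlapped-by → yes.
H [74, 101] → after → no.
P [19, 36] → overlaps → yes.
Q [63, 121] → after → no.
R [10, 61] → overlaps → yes.
U [80, 133] → after → no.
Z [16, 35] → overlaps → yes.
Result: G, P, R, Z.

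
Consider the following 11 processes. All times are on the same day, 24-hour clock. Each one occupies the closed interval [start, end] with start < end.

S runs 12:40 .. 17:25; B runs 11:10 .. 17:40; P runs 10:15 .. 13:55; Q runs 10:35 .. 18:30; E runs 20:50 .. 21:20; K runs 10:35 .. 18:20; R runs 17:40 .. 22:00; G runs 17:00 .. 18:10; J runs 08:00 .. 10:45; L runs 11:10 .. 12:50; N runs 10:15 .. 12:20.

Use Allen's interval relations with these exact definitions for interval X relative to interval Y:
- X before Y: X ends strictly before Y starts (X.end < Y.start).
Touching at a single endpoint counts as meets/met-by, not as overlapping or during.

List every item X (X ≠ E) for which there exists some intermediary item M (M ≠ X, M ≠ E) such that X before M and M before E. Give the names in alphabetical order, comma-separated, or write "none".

J, L, N, P

Target E = [20:50, 21:20].
Intermediaries M with M before E: B, G, J, K, L, N, P, Q, S.
Via B — items with X before B: J.
Via G — items with X before G: J, L, N, P.
Via J — items with X before J: none.
Via K — items with X before K: none.
Via L — items with X before L: J.
Via N — items with X before N: none.
Via P — items with X before P: none.
Via Q — items with X before Q: none.
Via S — items with X before S: J, N.
Union: J, L, N, P.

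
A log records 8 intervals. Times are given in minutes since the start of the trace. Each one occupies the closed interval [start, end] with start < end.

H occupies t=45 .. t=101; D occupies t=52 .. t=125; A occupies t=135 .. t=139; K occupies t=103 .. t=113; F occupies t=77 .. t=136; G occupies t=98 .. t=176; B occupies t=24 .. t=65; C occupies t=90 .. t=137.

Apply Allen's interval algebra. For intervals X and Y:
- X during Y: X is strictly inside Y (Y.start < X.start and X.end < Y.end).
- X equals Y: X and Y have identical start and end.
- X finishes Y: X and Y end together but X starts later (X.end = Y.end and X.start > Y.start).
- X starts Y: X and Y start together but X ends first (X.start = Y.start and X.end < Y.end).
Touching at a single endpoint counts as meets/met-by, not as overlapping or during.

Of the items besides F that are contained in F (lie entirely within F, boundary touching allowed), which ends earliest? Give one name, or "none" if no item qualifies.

K

Target F = [t=77, t=136].
A [t=135, t=139] → overlapped-by → excluded.
B [t=24, t=65] → before → excluded.
C [t=90, t=137] → overlapped-by → excluded.
D [t=52, t=125] → overlaps → excluded.
G [t=98, t=176] → overlapped-by → excluded.
H [t=45, t=101] → overlaps → excluded.
K [t=103, t=113] → during → candidate.
Among candidates, earliest end is t=113 → K.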